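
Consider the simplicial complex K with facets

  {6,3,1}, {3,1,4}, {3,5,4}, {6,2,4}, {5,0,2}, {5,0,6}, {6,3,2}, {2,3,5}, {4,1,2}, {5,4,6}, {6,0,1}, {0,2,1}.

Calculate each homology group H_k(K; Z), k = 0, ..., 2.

Take the total order 0 < 1 < 2 < 3 < 4 < 5 < 6 on the vertex set. Then K (dimension 2) consists of the simplices:

  0-simplices (7): [0], [1], [2], [3], [4], [5], [6]
  1-simplices (18): [0,1], [0,2], [0,5], [0,6], [1,2], [1,3], [1,4], [1,6], [2,3], [2,4], [2,5], [2,6], [3,4], [3,5], [3,6], [4,5], [4,6], [5,6]
  2-simplices (12): [0,1,2], [0,1,6], [0,2,5], [0,5,6], [1,2,4], [1,3,4], [1,3,6], [2,3,5], [2,3,6], [2,4,6], [3,4,5], [4,5,6]

so the chain groups are C_0 ≅ Z^7, C_1 ≅ Z^18, C_2 ≅ Z^12.

∂_1: C_1 → C_0 is given by ∂[p,q] = [q] − [p].
The resulting 7×18 matrix has rank 6, and its Smith normal form has invariant factors (1,1,1,1,1,1).

The boundary map ∂_2: C_2 → C_1 maps a triangle to the signed sum of its edges. For instance
  ∂[0,1,2] = [1,2] − [0,2] + [0,1],
  ∂[2,3,6] = [3,6] − [2,6] + [2,3].
The resulting 18×12 matrix has rank 12, and its Smith normal form has invariant factors (1,1,1,1,1,1,1,1,1,1,1,2).

From H_k ≅ ker(∂_k) / im(∂_{k+1}) we obtain:

  H_0: rank C_0 − rank ∂_1 = 7 − 6 = 1, and the invariant factors of ∂_1 are all 1, so H_0 ≅ Z.
  H_1: rank ker ∂_1 − rank ∂_2 = (18 − 6) − 12 = 0, and ∂_2 has invariant factor 2 > 1, so H_1 ≅ Z/2.
  H_2: rank ker ∂_2 − rank ∂_3 = (12 − 12) − 0 = 0, and there is no ∂_3, so H_2 ≅ 0.

As a check, the Euler characteristic is 7 − 18 + 12 = 1, which agrees with 1 − 0 + 0 = 1.

H_0 ≅ Z,  H_1 ≅ Z/2,  H_2 = 0.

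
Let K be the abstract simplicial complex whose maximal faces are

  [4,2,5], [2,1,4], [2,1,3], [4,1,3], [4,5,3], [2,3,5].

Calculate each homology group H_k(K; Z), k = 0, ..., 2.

H_0 = Z,  H_1 = 0,  H_2 = Z.

Order the vertices as 1 < 2 < 3 < 4 < 5. Listing each simplex with vertices in this order, K has dimension 2 with simplices:

  0-simplices (5): [1], [2], [3], [4], [5]
  1-simplices (9): [1,2], [1,3], [1,4], [2,3], [2,4], [2,5], [3,4], [3,5], [4,5]
  2-simplices (6): [1,2,3], [1,2,4], [1,3,4], [2,3,5], [2,4,5], [3,4,5]

giving chain groups C_0 ≅ Z^5, C_1 ≅ Z^9, C_2 ≅ Z^6.

The boundary map ∂_1: C_1 → C_0 maps an edge to its endpoints' difference, ∂[p,q] = q − p. For instance
  ∂[2,4] = [4] − [2].
The 5×9 boundary matrix has rank 4 and Smith normal form diag(1,1,1,1).

∂_2: C_2 → C_1 maps a triangle to the signed sum of its edges. For instance
  ∂[1,3,4] = [3,4] − [1,4] + [1,3],
  ∂[1,2,4] = [2,4] − [1,4] + [1,2].
The resulting 9×6 matrix has rank 5, and its Smith normal form has invariant factors (1,1,1,1,1).

Computing H_k = (kernel of ∂_k) / (image of ∂_{k+1}):

  H_0: rank C_0 − rank ∂_1 = 5 − 4 = 1, and the invariant factors of ∂_1 are all 1, so H_0 = Z.
  H_1: rank ker ∂_1 − rank ∂_2 = (9 − 4) − 5 = 0, and the invariant factors of ∂_2 are all 1, so H_1 = 0.
  H_2: rank ker ∂_2 − rank ∂_3 = (6 − 5) − 0 = 1, and there is no ∂_3, so H_2 = Z.

As a check, the Euler characteristic is 5 − 9 + 6 = 2, which agrees with 1 − 0 + 1 = 2.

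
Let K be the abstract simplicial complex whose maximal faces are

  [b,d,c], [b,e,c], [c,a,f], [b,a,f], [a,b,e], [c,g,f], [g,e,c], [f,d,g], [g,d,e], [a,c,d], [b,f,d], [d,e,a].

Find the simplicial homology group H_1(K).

H_1 = Z/2.

K has 7 vertices, 18 edges, 12 triangles.
rank ∂_1 = 6, rank ∂_2 = 12 ⇒ b_1 = 18 − 6 − 12 = 0; ∂_2 has invariant factor(s) [2] giving torsion. So H_1 ≅ Z/2.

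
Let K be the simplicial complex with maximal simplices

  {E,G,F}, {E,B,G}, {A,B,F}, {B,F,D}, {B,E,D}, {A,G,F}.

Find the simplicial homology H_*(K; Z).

We work with the vertex ordering A < B < D < E < F < G. The simplices of K, each written with vertices in increasing order, are:

  0-simplices (6): A, B, D, E, F, G
  1-simplices (12): AB, AF, AG, BD, BE, BF, BG, DE, DF, EF, EG, FG
  2-simplices (6): ABF, AFG, BDE, BDF, BEG, EFG

giving chain groups C_0 ≅ Z^6, C_1 ≅ Z^12, C_2 ≅ Z^6.

Boundary ∂_1: C_1 → C_0 maps an edge to its endpoints' difference, ∂[p,q] = q − p. For instance
  ∂EF = F − E.
This gives a 6×12 integer matrix of rank 5; reducing to Smith normal form yields diagonal entries (1,1,1,1,1).

∂_2: C_2 → C_1 sends each 2-simplex [p,q,r] to [q,r] − [p,r] + [p,q]. For instance
  ∂ABF = BF − AF + AB,
  ∂AFG = FG − AG + AF.
This gives a 12×6 integer matrix of rank 6; reducing to Smith normal form yields diagonal entries (1,1,1,1,1,1).

Reading off H_k = ker ∂_k / im ∂_{k+1}:

  H_0: rank C_0 − rank ∂_1 = 6 − 5 = 1, and the invariant factors of ∂_1 are all 1, so H_0 = Z.
  H_1: rank ker ∂_1 − rank ∂_2 = (12 − 5) − 6 = 1, and the invariant factors of ∂_2 are all 1, so H_1 = Z.
  H_2: rank ker ∂_2 − rank ∂_3 = (6 − 6) − 0 = 0, and there is no ∂_3, so H_2 = 0.

H_0 = Z,  H_1 = Z,  H_2 = 0.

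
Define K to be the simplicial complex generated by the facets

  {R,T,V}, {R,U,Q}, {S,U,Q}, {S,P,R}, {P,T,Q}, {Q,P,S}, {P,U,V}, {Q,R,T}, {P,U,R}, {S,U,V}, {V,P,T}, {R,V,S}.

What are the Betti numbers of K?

Take the total order P < Q < R < S < T < U < V on the vertex set. Then K (dimension 2) consists of the simplices:

  0-simplices (7): P, Q, R, S, T, U, V
  1-simplices (18): PQ, PR, PS, PT, PU, PV, QR, QS, QT, QU, RS, RT, RU, RV, SU, SV, TV, UV
  2-simplices (12): PQS, PQT, PRS, PRU, PTV, PUV, QRT, QRU, QSU, RSV, RTV, SUV

so the chain groups are C_0 ≅ Z^7, C_1 ≅ Z^18, C_2 ≅ Z^12.

∂_1: C_1 → C_0 sends each edge [p,q] (with p < q) to q − p. For instance
  ∂SU = U − S.
As a 7×18 matrix over Z this has rank 6, with invariant factors (1,1,1,1,1,1).

∂_2: C_2 → C_1 maps a triangle to the signed sum of its edges. For instance
  ∂PQS = QS − PS + PQ,
  ∂RTV = TV − RV + RT.
The 18×12 boundary matrix has rank 12 and Smith normal form diag(1,1,1,1,1,1,1,1,1,1,1,2).

From H_k ≅ ker(∂_k) / im(∂_{k+1}) we obtain:

  H_0: rank C_0 − rank ∂_1 = 7 − 6 = 1, and the invariant factors of ∂_1 are all 1, so H_0 ≅ Z.
  H_1: rank ker ∂_1 − rank ∂_2 = (18 − 6) − 12 = 0, and ∂_2 has invariant factor 2 > 1, so H_1 ≅ Z/2Z.
  H_2: rank ker ∂_2 − rank ∂_3 = (12 − 12) − 0 = 0, and there is no ∂_3, so H_2 ≅ 0.

(K is a triangulation of the real projective plane RP^2.)

Hence the Betti numbers are b_0 = 1, b_1 = 0, b_2 = 0.

b_0 = 1, b_1 = 0, b_2 = 0.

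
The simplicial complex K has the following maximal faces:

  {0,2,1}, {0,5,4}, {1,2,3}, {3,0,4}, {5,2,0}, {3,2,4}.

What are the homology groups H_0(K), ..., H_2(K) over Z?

H_0 = Z,  H_1 = Z,  H_2 = 0.

Take the total order 0 < 1 < 2 < 3 < 4 < 5 on the vertex set. Then K (dimension 2) consists of the simplices:

  0-simplices (6): [0], [1], [2], [3], [4], [5]
  1-simplices (12): [0,1], [0,2], [0,3], [0,4], [0,5], [1,2], [1,3], [2,3], [2,4], [2,5], [3,4], [4,5]
  2-simplices (6): [0,1,2], [0,2,5], [0,3,4], [0,4,5], [1,2,3], [2,3,4]

Hence C_0 ≅ Z^6, C_1 ≅ Z^12, C_2 ≅ Z^6.

Boundary ∂_1: C_1 → C_0 maps an edge to its endpoints' difference, ∂[p,q] = q − p. For instance
  ∂[3,4] = [4] − [3].
This gives a 6×12 integer matrix of rank 5; reducing to Smith normal form yields diagonal entries (1,1,1,1,1).

∂_2: C_2 → C_1 sends each 2-simplex [p,q,r] to [q,r] − [p,r] + [p,q]. For instance
  ∂[0,2,5] = [2,5] − [0,5] + [0,2],
  ∂[0,4,5] = [4,5] − [0,5] + [0,4].
The 12×6 boundary matrix has rank 6 and Smith normal form diag(1,1,1,1,1,1).

Computing H_k = (kernel of ∂_k) / (image of ∂_{k+1}):

  H_0: rank C_0 − rank ∂_1 = 6 − 5 = 1, and the invariant factors of ∂_1 are all 1, so H_0 ≅ Z.
  H_1: rank ker ∂_1 − rank ∂_2 = (12 − 5) − 6 = 1, and the invariant factors of ∂_2 are all 1, so H_1 ≅ Z.
  H_2: rank ker ∂_2 − rank ∂_3 = (6 − 6) − 0 = 0, and there is no ∂_3, so H_2 ≅ 0.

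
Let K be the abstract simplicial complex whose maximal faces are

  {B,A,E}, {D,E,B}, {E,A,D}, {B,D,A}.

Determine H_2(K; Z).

Order the vertices as A < B < D < E. Listing each simplex with vertices in this order, K has dimension 2 with simplices:

  0-simplices (4): A, B, D, E
  1-simplices (6): AB, AD, AE, BD, BE, DE
  2-simplices (4): ABD, ABE, ADE, BDE

Hence C_0 ≅ Z^4, C_1 ≅ Z^6, C_2 ≅ Z^4.

The boundary map ∂_1: C_1 → C_0 sends each edge [p,q] (with p < q) to q − p. For instance
  ∂BD = D − B.
The 4×6 boundary matrix has rank 3 and Smith normal form diag(1,1,1).

The boundary map ∂_2: C_2 → C_1 sends each 2-simplex [p,q,r] to [q,r] − [p,r] + [p,q]. For instance
  ∂ADE = DE − AE + AD,
  ∂ABD = BD − AD + AB.
As a 6×4 matrix over Z this has rank 3, with invariant factors (1,1,1).

Reading off H_k = ker ∂_k / im ∂_{k+1}:

  H_2: rank ker ∂_2 − rank ∂_3 = (4 − 3) − 0 = 1, and there is no ∂_3, so H_2 = Z.

(K is a triangulation of the 2-sphere S^2.)

H_2 = Z.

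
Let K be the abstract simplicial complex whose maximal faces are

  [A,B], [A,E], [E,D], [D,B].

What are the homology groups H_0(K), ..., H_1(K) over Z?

Order the vertices as A < B < D < E. Listing each simplex with vertices in this order, K has dimension 1 with simplices:

  0-simplices (4): A, B, D, E
  1-simplices (4): AB, AE, BD, DE

Hence C_0 ≅ Z^4, C_1 ≅ Z^4.

Boundary ∂_1: C_1 → C_0 is given by ∂[p,q] = [q] − [p].
As a 4×4 matrix over Z this has rank 3, with invariant factors (1,1,1).

Now H_k = ker ∂_k / im ∂_{k+1}, so:

  H_0: rank C_0 − rank ∂_1 = 4 − 3 = 1, and the invariant factors of ∂_1 are all 1, so H_0 = Z.
  H_1: rank ker ∂_1 − rank ∂_2 = (4 − 3) − 0 = 1, and there is no ∂_2, so H_1 = Z.

(K is a triangulation of the circle S^1.)

H_0 ≅ Z,  H_1 ≅ Z.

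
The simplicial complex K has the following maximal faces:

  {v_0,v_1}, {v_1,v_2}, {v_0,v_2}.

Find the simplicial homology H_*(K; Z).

H_0 = Z,  H_1 = Z.

Take the total order v_0 < v_1 < v_2 on the vertex set. Then K (dimension 1) consists of the simplices:

  0-simplices (3): [v_0], [v_1], [v_2]
  1-simplices (3): [v_0,v_1], [v_0,v_2], [v_1,v_2]

so the chain groups are C_0 ≅ Z^3, C_1 ≅ Z^3.

Boundary ∂_1: C_1 → C_0 is given by ∂[p,q] = [q] − [p]. For instance
  ∂[v_1,v_2] = [v_2] − [v_1].
The 3×3 boundary matrix has rank 2 and Smith normal form diag(1,1).

Computing H_k = (kernel of ∂_k) / (image of ∂_{k+1}):

  H_0: rank C_0 − rank ∂_1 = 3 − 2 = 1, and the invariant factors of ∂_1 are all 1, so H_0 ≅ Z.
  H_1: rank ker ∂_1 − rank ∂_2 = (3 − 2) − 0 = 1, and there is no ∂_2, so H_1 ≅ Z.

(K is a triangulation of the circle S^1.)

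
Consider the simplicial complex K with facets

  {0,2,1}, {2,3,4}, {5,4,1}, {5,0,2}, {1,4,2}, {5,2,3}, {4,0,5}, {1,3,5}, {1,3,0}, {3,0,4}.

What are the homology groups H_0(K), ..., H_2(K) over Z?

Order the vertices as 0 < 1 < 2 < 3 < 4 < 5. Listing each simplex with vertices in this order, K has dimension 2 with simplices:

  0-simplices (6): [0], [1], [2], [3], [4], [5]
  1-simplices (15): [0,1], [0,2], [0,3], [0,4], [0,5], [1,2], [1,3], [1,4], [1,5], [2,3], [2,4], [2,5], [3,4], [3,5], [4,5]
  2-simplices (10): [0,1,2], [0,1,3], [0,2,5], [0,3,4], [0,4,5], [1,2,4], [1,3,5], [1,4,5], [2,3,4], [2,3,5]

Hence C_0 ≅ Z^6, C_1 ≅ Z^15, C_2 ≅ Z^10.

∂_1: C_1 → C_0 is given by ∂[p,q] = [q] − [p]. For instance
  ∂[3,4] = [4] − [3].
The 6×15 boundary matrix has rank 5 and Smith normal form diag(1,1,1,1,1).

∂_2: C_2 → C_1 maps a triangle to the signed sum of its edges. For instance
  ∂[0,1,3] = [1,3] − [0,3] + [0,1],
  ∂[2,3,4] = [3,4] − [2,4] + [2,3].
The 15×10 boundary matrix has rank 10 and Smith normal form diag(1,1,1,1,1,1,1,1,1,2).

Computing H_k = (kernel of ∂_k) / (image of ∂_{k+1}):

  H_0: rank C_0 − rank ∂_1 = 6 − 5 = 1, and the invariant factors of ∂_1 are all 1, so H_0 ≅ Z.
  H_1: rank ker ∂_1 − rank ∂_2 = (15 − 5) − 10 = 0, and ∂_2 has invariant factor 2 > 1, so H_1 ≅ Z/2.
  H_2: rank ker ∂_2 − rank ∂_3 = (10 − 10) − 0 = 0, and there is no ∂_3, so H_2 ≅ 0.

As a check, the Euler characteristic is 6 − 15 + 10 = 1, which agrees with 1 − 0 + 0 = 1.

H_0 = Z,  H_1 = Z/2,  H_2 = 0.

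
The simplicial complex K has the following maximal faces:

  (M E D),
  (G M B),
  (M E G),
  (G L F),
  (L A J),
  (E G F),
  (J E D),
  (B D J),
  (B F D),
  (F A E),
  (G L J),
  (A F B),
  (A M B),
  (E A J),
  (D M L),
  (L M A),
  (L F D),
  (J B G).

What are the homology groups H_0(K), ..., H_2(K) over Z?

H_0 ≅ Z,  H_1 ≅ Z^2,  H_2 ≅ Z.

Order the vertices as A < B < D < E < F < G < J < L < M. Listing each simplex with vertices in this order, K has dimension 2 with simplices:

  0-simplices (9): A, B, D, E, F, G, J, L, M
  1-simplices (27): AB, AE, AF, AJ, AL, AM, BD, BF, BG, BJ, BM, DE, DF, DJ, DL, DM, EF, EG, EJ, EM, FG, FL, GJ, GL, GM, JL, LM
  2-simplices (18): ABF, ABM, AEF, AEJ, AJL, ALM, BDF, BDJ, BGJ, BGM, DEJ, DEM, DFL, DLM, EFG, EGM, FGL, GJL

so the chain groups are C_0 ≅ Z^9, C_1 ≅ Z^27, C_2 ≅ Z^18.

The boundary map ∂_1: C_1 → C_0 maps an edge to its endpoints' difference, ∂[p,q] = q − p. For instance
  ∂FG = G − F.
The resulting 9×27 matrix has rank 8, and its Smith normal form has invariant factors (1,1,1,1,1,1,1,1).

∂_2: C_2 → C_1 acts by ∂[p,q,r] = [q,r] − [p,r] + [p,q]. For instance
  ∂AEF = EF − AF + AE,
  ∂BGM = GM − BM + BG.
This gives a 27×18 integer matrix of rank 17; reducing to Smith normal form yields diagonal entries (1,1,1,1,1,1,1,1,1,1,1,1,1,1,1,1,1).

Computing H_k = (kernel of ∂_k) / (image of ∂_{k+1}):

  H_0: rank C_0 − rank ∂_1 = 9 − 8 = 1, and the invariant factors of ∂_1 are all 1, so H_0 = Z.
  H_1: rank ker ∂_1 − rank ∂_2 = (27 − 8) − 17 = 2, and the invariant factors of ∂_2 are all 1, so H_1 = Z^2.
  H_2: rank ker ∂_2 − rank ∂_3 = (18 − 17) − 0 = 1, and there is no ∂_3, so H_2 = Z.

(K is a triangulation of the torus T^2.)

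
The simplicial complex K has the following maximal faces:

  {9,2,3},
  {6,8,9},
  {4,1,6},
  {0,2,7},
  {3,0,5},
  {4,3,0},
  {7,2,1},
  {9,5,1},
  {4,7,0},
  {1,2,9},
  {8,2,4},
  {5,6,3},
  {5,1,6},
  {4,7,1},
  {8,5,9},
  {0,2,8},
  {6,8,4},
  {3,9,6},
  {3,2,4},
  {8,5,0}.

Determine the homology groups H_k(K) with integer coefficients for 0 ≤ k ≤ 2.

H_0 ≅ Z,  H_1 ≅ Z × Z/2,  H_2 = 0.

K has 10 vertices, 30 edges, 20 triangles.
rank ∂_0 = 0, rank ∂_1 = 9 ⇒ b_0 = 10 − 0 − 9 = 1; all invariant factors of ∂_1 are 1 so no torsion. So H_0 ≅ Z.
rank ∂_1 = 9, rank ∂_2 = 20 ⇒ b_1 = 30 − 9 − 20 = 1; ∂_2 has invariant factor(s) [2] giving torsion. So H_1 ≅ Z × Z/2.
rank ∂_2 = 20, rank ∂_3 = 0 ⇒ b_2 = 20 − 20 − 0 = 0. So H_2 ≅ 0.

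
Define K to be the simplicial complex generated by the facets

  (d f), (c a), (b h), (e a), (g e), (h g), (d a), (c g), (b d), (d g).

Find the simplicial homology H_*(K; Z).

H_0 = Z,  H_1 = Z^3.

Take the total order a < b < c < d < e < f < g < h on the vertex set. Then K (dimension 1) consists of the simplices:

  0-simplices (8): a, b, c, d, e, f, g, h
  1-simplices (10): ac, ad, ae, bd, bh, cg, df, dg, eg, gh

giving chain groups C_0 ≅ Z^8, C_1 ≅ Z^10.

∂_1: C_1 → C_0 maps an edge to its endpoints' difference, ∂[p,q] = q − p.
The 8×10 boundary matrix has rank 7 and Smith normal form diag(1,1,1,1,1,1,1).

From H_k ≅ ker(∂_k) / im(∂_{k+1}) we obtain:

  H_0: rank C_0 − rank ∂_1 = 8 − 7 = 1, and the invariant factors of ∂_1 are all 1, so H_0 = Z.
  H_1: rank ker ∂_1 − rank ∂_2 = (10 − 7) − 0 = 3, and there is no ∂_2, so H_1 = Z^3.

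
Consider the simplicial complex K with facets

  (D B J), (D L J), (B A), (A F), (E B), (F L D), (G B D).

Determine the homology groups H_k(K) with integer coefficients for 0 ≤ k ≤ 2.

We work with the vertex ordering A < B < D < E < F < G < J < L. The simplices of K, each written with vertices in increasing order, are:

  0-simplices (8): A, B, D, E, F, G, J, L
  1-simplices (12): AB, AF, BD, BE, BG, BJ, DF, DG, DJ, DL, FL, JL
  2-simplices (4): BDG, BDJ, DFL, DJL

giving chain groups C_0 ≅ Z^8, C_1 ≅ Z^12, C_2 ≅ Z^4.

The boundary map ∂_1: C_1 → C_0 maps an edge to its endpoints' difference, ∂[p,q] = q − p. For instance
  ∂AB = B − A.
As a 8×12 matrix over Z this has rank 7, with invariant factors (1,1,1,1,1,1,1).

Boundary ∂_2: C_2 → C_1 sends each 2-simplex [p,q,r] to [q,r] − [p,r] + [p,q]. For instance
  ∂DFL = FL − DL + DF,
  ∂BDJ = DJ − BJ + BD.
As a 12×4 matrix over Z this has rank 4, with invariant factors (1,1,1,1).

Computing H_k = (kernel of ∂_k) / (image of ∂_{k+1}):

  H_0: rank C_0 − rank ∂_1 = 8 − 7 = 1, and the invariant factors of ∂_1 are all 1, so H_0 ≅ Z.
  H_1: rank ker ∂_1 − rank ∂_2 = (12 − 7) − 4 = 1, and the invariant factors of ∂_2 are all 1, so H_1 ≅ Z.
  H_2: rank ker ∂_2 − rank ∂_3 = (4 − 4) − 0 = 0, and there is no ∂_3, so H_2 ≅ 0.

H_0 = Z,  H_1 = Z,  H_2 = 0.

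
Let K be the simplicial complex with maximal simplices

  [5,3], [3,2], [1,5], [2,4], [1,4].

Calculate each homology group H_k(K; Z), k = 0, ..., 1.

Take the total order 1 < 2 < 3 < 4 < 5 on the vertex set. Then K (dimension 1) consists of the simplices:

  0-simplices (5): [1], [2], [3], [4], [5]
  1-simplices (5): [1,4], [1,5], [2,3], [2,4], [3,5]

so the chain groups are C_0 ≅ Z^5, C_1 ≅ Z^5.

The boundary map ∂_1: C_1 → C_0 is given by ∂[p,q] = [q] − [p].
This gives a 5×5 integer matrix of rank 4; reducing to Smith normal form yields diagonal entries (1,1,1,1).

Now H_k = ker ∂_k / im ∂_{k+1}, so:

  H_0: rank C_0 − rank ∂_1 = 5 − 4 = 1, and the invariant factors of ∂_1 are all 1, so H_0 = Z.
  H_1: rank ker ∂_1 − rank ∂_2 = (5 − 4) − 0 = 1, and there is no ∂_2, so H_1 = Z.

H_0 ≅ Z,  H_1 ≅ Z.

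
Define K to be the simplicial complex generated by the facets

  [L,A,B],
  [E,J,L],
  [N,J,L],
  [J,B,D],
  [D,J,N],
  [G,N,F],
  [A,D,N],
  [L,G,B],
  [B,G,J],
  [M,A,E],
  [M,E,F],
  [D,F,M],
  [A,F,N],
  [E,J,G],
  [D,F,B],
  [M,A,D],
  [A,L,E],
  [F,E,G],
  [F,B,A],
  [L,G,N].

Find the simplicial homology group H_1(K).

We work with the vertex ordering A < B < D < E < F < G < J < L < M < N. The simplices of K, each written with vertices in increasing order, are:

  0-simplices (10): A, B, D, E, F, G, J, L, M, N
  1-simplices (30): AB, AD, AE, AF, AL, AM, AN, BD, BF, BG, BJ, BL, DF, DJ, DM, DN, EF, EG, EJ, EL, EM, FG, FM, FN, GJ, GL, GN, JL, JN, LN
  2-simplices (20): ABF, ABL, ADM, ADN, AEL, AEM, AFN, BDF, BDJ, BGJ, BGL, DFM, DJN, EFG, EFM, EGJ, EJL, FGN, GLN, JLN

Hence C_0 ≅ Z^10, C_1 ≅ Z^30, C_2 ≅ Z^20.

Boundary ∂_1: C_1 → C_0 is given by ∂[p,q] = [q] − [p]. For instance
  ∂EJ = J − E.
The resulting 10×30 matrix has rank 9, and its Smith normal form has invariant factors (1,1,1,1,1,1,1,1,1).

∂_2: C_2 → C_1 maps a triangle to the signed sum of its edges. For instance
  ∂ADM = DM − AM + AD,
  ∂AFN = FN − AN + AF.
The resulting 30×20 matrix has rank 20, and its Smith normal form has invariant factors (1,1,1,1,1,1,1,1,1,1,1,1,1,1,1,1,1,1,1,2).

From H_k ≅ ker(∂_k) / im(∂_{k+1}) we obtain:

  H_1: rank ker ∂_1 − rank ∂_2 = (30 − 9) − 20 = 1, and ∂_2 has invariant factor 2 > 1, so H_1 = Z ⊕ Z/2.

H_1 ≅ Z ⊕ Z/2.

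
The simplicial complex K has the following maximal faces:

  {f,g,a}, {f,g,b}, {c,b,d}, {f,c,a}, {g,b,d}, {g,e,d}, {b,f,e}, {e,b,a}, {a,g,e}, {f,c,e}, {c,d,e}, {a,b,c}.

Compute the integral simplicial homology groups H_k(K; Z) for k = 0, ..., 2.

H_0 = Z,  H_1 = Z/2,  H_2 = 0.

We work with the vertex ordering a < b < c < d < e < f < g. The simplices of K, each written with vertices in increasing order, are:

  0-simplices (7): a, b, c, d, e, f, g
  1-simplices (18): ab, ac, ae, af, ag, bc, bd, be, bf, bg, cd, ce, cf, de, dg, ef, eg, fg
  2-simplices (12): abc, abe, acf, aeg, afg, bcd, bdg, bef, bfg, cde, cef, deg

giving chain groups C_0 ≅ Z^7, C_1 ≅ Z^18, C_2 ≅ Z^12.

Boundary ∂_1: C_1 → C_0 maps an edge to its endpoints' difference, ∂[p,q] = q − p.
This gives a 7×18 integer matrix of rank 6; reducing to Smith normal form yields diagonal entries (1,1,1,1,1,1).

The boundary map ∂_2: C_2 → C_1 maps a triangle to the signed sum of its edges. For instance
  ∂cde = de − ce + cd,
  ∂deg = eg − dg + de.
The 18×12 boundary matrix has rank 12 and Smith normal form diag(1,1,1,1,1,1,1,1,1,1,1,2).

Now H_k = ker ∂_k / im ∂_{k+1}, so:

  H_0: rank C_0 − rank ∂_1 = 7 − 6 = 1, and the invariant factors of ∂_1 are all 1, so H_0 ≅ Z.
  H_1: rank ker ∂_1 − rank ∂_2 = (18 − 6) − 12 = 0, and ∂_2 has invariant factor 2 > 1, so H_1 ≅ Z/2.
  H_2: rank ker ∂_2 − rank ∂_3 = (12 − 12) − 0 = 0, and there is no ∂_3, so H_2 ≅ 0.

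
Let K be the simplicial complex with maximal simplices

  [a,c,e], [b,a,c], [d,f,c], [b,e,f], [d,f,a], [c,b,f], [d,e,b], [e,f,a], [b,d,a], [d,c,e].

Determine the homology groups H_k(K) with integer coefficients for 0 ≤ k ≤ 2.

H_0 = Z,  H_1 = Z/2Z,  H_2 = 0.

We work with the vertex ordering a < b < c < d < e < f. The simplices of K, each written with vertices in increasing order, are:

  0-simplices (6): a, b, c, d, e, f
  1-simplices (15): ab, ac, ad, ae, af, bc, bd, be, bf, cd, ce, cf, de, df, ef
  2-simplices (10): abc, abd, ace, adf, aef, bcf, bde, bef, cde, cdf

Hence C_0 ≅ Z^6, C_1 ≅ Z^15, C_2 ≅ Z^10.

The boundary map ∂_1: C_1 → C_0 is given by ∂[p,q] = [q] − [p]. For instance
  ∂bd = d − b.
The 6×15 boundary matrix has rank 5 and Smith normal form diag(1,1,1,1,1).

The boundary map ∂_2: C_2 → C_1 sends each 2-simplex [p,q,r] to [q,r] − [p,r] + [p,q]. For instance
  ∂bde = de − be + bd,
  ∂ace = ce − ae + ac.
As a 15×10 matrix over Z this has rank 10, with invariant factors (1,1,1,1,1,1,1,1,1,2).

Computing H_k = (kernel of ∂_k) / (image of ∂_{k+1}):

  H_0: rank C_0 − rank ∂_1 = 6 − 5 = 1, and the invariant factors of ∂_1 are all 1, so H_0 = Z.
  H_1: rank ker ∂_1 − rank ∂_2 = (15 − 5) − 10 = 0, and ∂_2 has invariant factor 2 > 1, so H_1 = Z/2Z.
  H_2: rank ker ∂_2 − rank ∂_3 = (10 − 10) − 0 = 0, and there is no ∂_3, so H_2 = 0.

As a check, the Euler characteristic is 6 − 15 + 10 = 1, which agrees with 1 − 0 + 0 = 1.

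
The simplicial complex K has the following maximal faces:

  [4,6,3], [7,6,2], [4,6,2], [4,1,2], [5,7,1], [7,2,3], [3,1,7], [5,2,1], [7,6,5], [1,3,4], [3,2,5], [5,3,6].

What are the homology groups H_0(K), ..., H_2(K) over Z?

H_0 ≅ Z,  H_1 ≅ Z/2Z,  H_2 = 0.

Fix the vertex order 1 < 2 < 3 < 4 < 5 < 6 < 7 and write every simplex with vertices in increasing order. Then dim K = 2 and the simplices of K are:

  0-simplices (7): [1], [2], [3], [4], [5], [6], [7]
  1-simplices (18): [1,2], [1,3], [1,4], [1,5], [1,7], [2,3], [2,4], [2,5], [2,6], [2,7], [3,4], [3,5], [3,6], [3,7], [4,6], [5,6], [5,7], [6,7]
  2-simplices (12): [1,2,4], [1,2,5], [1,3,4], [1,3,7], [1,5,7], [2,3,5], [2,3,7], [2,4,6], [2,6,7], [3,4,6], [3,5,6], [5,6,7]

Hence C_0 ≅ Z^7, C_1 ≅ Z^18, C_2 ≅ Z^12.

The boundary map ∂_1: C_1 → C_0 sends each edge [p,q] (with p < q) to q − p. For instance
  ∂[2,4] = [4] − [2].
The resulting 7×18 matrix has rank 6, and its Smith normal form has invariant factors (1,1,1,1,1,1).

Boundary ∂_2: C_2 → C_1 sends each 2-simplex [p,q,r] to [q,r] − [p,r] + [p,q]. For instance
  ∂[1,3,7] = [3,7] − [1,7] + [1,3],
  ∂[2,6,7] = [6,7] − [2,7] + [2,6].
As a 18×12 matrix over Z this has rank 12, with invariant factors (1,1,1,1,1,1,1,1,1,1,1,2).

From H_k ≅ ker(∂_k) / im(∂_{k+1}) we obtain:

  H_0: rank C_0 − rank ∂_1 = 7 − 6 = 1, and the invariant factors of ∂_1 are all 1, so H_0 ≅ Z.
  H_1: rank ker ∂_1 − rank ∂_2 = (18 − 6) − 12 = 0, and ∂_2 has invariant factor 2 > 1, so H_1 ≅ Z/2Z.
  H_2: rank ker ∂_2 − rank ∂_3 = (12 − 12) − 0 = 0, and there is no ∂_3, so H_2 ≅ 0.

As a check, the Euler characteristic is 7 − 18 + 12 = 1, which agrees with 1 − 0 + 0 = 1.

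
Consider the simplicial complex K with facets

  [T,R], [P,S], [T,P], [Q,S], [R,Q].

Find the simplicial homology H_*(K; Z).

H_0 ≅ Z,  H_1 ≅ Z.

Take the total order P < Q < R < S < T on the vertex set. Then K (dimension 1) consists of the simplices:

  0-simplices (5): P, Q, R, S, T
  1-simplices (5): PS, PT, QR, QS, RT

so the chain groups are C_0 ≅ Z^5, C_1 ≅ Z^5.

Boundary ∂_1: C_1 → C_0 is given by ∂[p,q] = [q] − [p]. For instance
  ∂PS = S − P.
The 5×5 boundary matrix has rank 4 and Smith normal form diag(1,1,1,1).

Computing H_k = (kernel of ∂_k) / (image of ∂_{k+1}):

  H_0: rank C_0 − rank ∂_1 = 5 − 4 = 1, and the invariant factors of ∂_1 are all 1, so H_0 = Z.
  H_1: rank ker ∂_1 − rank ∂_2 = (5 − 4) − 0 = 1, and there is no ∂_2, so H_1 = Z.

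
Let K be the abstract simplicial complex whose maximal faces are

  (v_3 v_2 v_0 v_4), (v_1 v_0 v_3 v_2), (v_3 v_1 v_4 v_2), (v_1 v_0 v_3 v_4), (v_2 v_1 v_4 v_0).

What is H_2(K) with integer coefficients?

We work with the vertex ordering v_0 < v_1 < v_2 < v_3 < v_4. The simplices of K, each written with vertices in increasing order, are:

  0-simplices (5): [v_0], [v_1], [v_2], [v_3], [v_4]
  1-simplices (10): [v_0,v_1], [v_0,v_2], [v_0,v_3], [v_0,v_4], [v_1,v_2], [v_1,v_3], [v_1,v_4], [v_2,v_3], [v_2,v_4], [v_3,v_4]
  2-simplices (10): [v_0,v_1,v_2], [v_0,v_1,v_3], [v_0,v_1,v_4], [v_0,v_2,v_3], [v_0,v_2,v_4], [v_0,v_3,v_4], [v_1,v_2,v_3], [v_1,v_2,v_4], [v_1,v_3,v_4], [v_2,v_3,v_4]
  3-simplices (5): [v_0,v_1,v_2,v_3], [v_0,v_1,v_2,v_4], [v_0,v_1,v_3,v_4], [v_0,v_2,v_3,v_4], [v_1,v_2,v_3,v_4]

giving chain groups C_0 ≅ Z^5, C_1 ≅ Z^10, C_2 ≅ Z^10, C_3 ≅ Z^5.

The boundary map ∂_1: C_1 → C_0 maps an edge to its endpoints' difference, ∂[p,q] = q − p. For instance
  ∂[v_1,v_3] = [v_3] − [v_1].
The resulting 5×10 matrix has rank 4, and its Smith normal form has invariant factors (1,1,1,1).

∂_2: C_2 → C_1 maps a triangle to the signed sum of its edges. For instance
  ∂[v_0,v_1,v_3] = [v_1,v_3] − [v_0,v_3] + [v_0,v_1],
  ∂[v_0,v_2,v_3] = [v_2,v_3] − [v_0,v_3] + [v_0,v_2].
This gives a 10×10 integer matrix of rank 6; reducing to Smith normal form yields diagonal entries (1,1,1,1,1,1).

The boundary map ∂_3: C_3 → C_2 sends each 3-simplex σ to the alternating sum Σ_i (−1)^i (σ with its i-th vertex removed). For instance
  ∂[v_0,v_2,v_3,v_4] = [v_2,v_3,v_4] − [v_0,v_3,v_4] + [v_0,v_2,v_4] − [v_0,v_2,v_3],
  ∂[v_0,v_1,v_2,v_4] = [v_1,v_2,v_4] − [v_0,v_2,v_4] + [v_0,v_1,v_4] − [v_0,v_1,v_2].
The resulting 10×5 matrix has rank 4, and its Smith normal form has invariant factors (1,1,1,1).

From H_k ≅ ker(∂_k) / im(∂_{k+1}) we obtain:

  H_2: rank ker ∂_2 − rank ∂_3 = (10 − 6) − 4 = 0, and the invariant factors of ∂_3 are all 1, so H_2 ≅ 0.

H_2 = 0.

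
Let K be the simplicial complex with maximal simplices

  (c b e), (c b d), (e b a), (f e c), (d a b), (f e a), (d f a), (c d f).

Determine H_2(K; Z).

K has 6 vertices, 12 edges, 8 triangles.
rank ∂_2 = 7, rank ∂_3 = 0 ⇒ b_2 = 8 − 7 − 0 = 1. So H_2 = Z.

H_2 = Z.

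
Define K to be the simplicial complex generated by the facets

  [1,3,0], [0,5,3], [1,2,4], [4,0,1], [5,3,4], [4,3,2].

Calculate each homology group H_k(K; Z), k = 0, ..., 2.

Fix the vertex order 0 < 1 < 2 < 3 < 4 < 5 and write every simplex with vertices in increasing order. Then dim K = 2 and the simplices of K are:

  0-simplices (6): [0], [1], [2], [3], [4], [5]
  1-simplices (12): [0,1], [0,3], [0,4], [0,5], [1,2], [1,3], [1,4], [2,3], [2,4], [3,4], [3,5], [4,5]
  2-simplices (6): [0,1,3], [0,1,4], [0,3,5], [1,2,4], [2,3,4], [3,4,5]

giving chain groups C_0 ≅ Z^6, C_1 ≅ Z^12, C_2 ≅ Z^6.

The boundary map ∂_1: C_1 → C_0 is given by ∂[p,q] = [q] − [p].
This gives a 6×12 integer matrix of rank 5; reducing to Smith normal form yields diagonal entries (1,1,1,1,1).

Boundary ∂_2: C_2 → C_1 acts by ∂[p,q,r] = [q,r] − [p,r] + [p,q]. For instance
  ∂[3,4,5] = [4,5] − [3,5] + [3,4],
  ∂[2,3,4] = [3,4] − [2,4] + [2,3].
This gives a 12×6 integer matrix of rank 6; reducing to Smith normal form yields diagonal entries (1,1,1,1,1,1).

Reading off H_k = ker ∂_k / im ∂_{k+1}:

  H_0: rank C_0 − rank ∂_1 = 6 − 5 = 1, and the invariant factors of ∂_1 are all 1, so H_0 ≅ Z.
  H_1: rank ker ∂_1 − rank ∂_2 = (12 − 5) − 6 = 1, and the invariant factors of ∂_2 are all 1, so H_1 ≅ Z.
  H_2: rank ker ∂_2 − rank ∂_3 = (6 − 6) − 0 = 0, and there is no ∂_3, so H_2 ≅ 0.

H_0 ≅ Z,  H_1 ≅ Z,  H_2 = 0.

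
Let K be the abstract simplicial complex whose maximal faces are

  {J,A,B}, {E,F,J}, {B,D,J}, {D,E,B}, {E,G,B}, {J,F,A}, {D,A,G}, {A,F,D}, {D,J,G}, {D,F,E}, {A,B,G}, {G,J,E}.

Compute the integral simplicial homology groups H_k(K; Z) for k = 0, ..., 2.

We work with the vertex ordering A < B < D < E < F < G < J. The simplices of K, each written with vertices in increasing order, are:

  0-simplices (7): A, B, D, E, F, G, J
  1-simplices (18): AB, AD, AF, AG, AJ, BD, BE, BG, BJ, DE, DF, DG, DJ, EF, EG, EJ, FJ, GJ
  2-simplices (12): ABG, ABJ, ADF, ADG, AFJ, BDE, BDJ, BEG, DEF, DGJ, EFJ, EGJ

Hence C_0 ≅ Z^7, C_1 ≅ Z^18, C_2 ≅ Z^12.

Boundary ∂_1: C_1 → C_0 sends each edge [p,q] (with p < q) to q − p. For instance
  ∂AD = D − A.
The resulting 7×18 matrix has rank 6, and its Smith normal form has invariant factors (1,1,1,1,1,1).

Boundary ∂_2: C_2 → C_1 acts by ∂[p,q,r] = [q,r] − [p,r] + [p,q]. For instance
  ∂BEG = EG − BG + BE,
  ∂ADF = DF − AF + AD.
This gives a 18×12 integer matrix of rank 12; reducing to Smith normal form yields diagonal entries (1,1,1,1,1,1,1,1,1,1,1,2).

Computing H_k = (kernel of ∂_k) / (image of ∂_{k+1}):

  H_0: rank C_0 − rank ∂_1 = 7 − 6 = 1, and the invariant factors of ∂_1 are all 1, so H_0 ≅ Z.
  H_1: rank ker ∂_1 − rank ∂_2 = (18 − 6) − 12 = 0, and ∂_2 has invariant factor 2 > 1, so H_1 ≅ Z/2Z.
  H_2: rank ker ∂_2 − rank ∂_3 = (12 − 12) − 0 = 0, and there is no ∂_3, so H_2 ≅ 0.

H_0 = Z,  H_1 = Z/2Z,  H_2 = 0.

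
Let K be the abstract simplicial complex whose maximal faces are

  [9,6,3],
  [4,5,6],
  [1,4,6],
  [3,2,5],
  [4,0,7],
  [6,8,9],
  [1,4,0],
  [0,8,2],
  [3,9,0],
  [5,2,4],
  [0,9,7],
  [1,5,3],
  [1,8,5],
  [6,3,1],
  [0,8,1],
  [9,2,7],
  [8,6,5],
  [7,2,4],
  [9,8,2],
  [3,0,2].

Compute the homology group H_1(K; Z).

H_1 ≅ Z ⊕ Z/2Z.

Take the total order 0 < 1 < 2 < 3 < 4 < 5 < 6 < 7 < 8 < 9 on the vertex set. Then K (dimension 2) consists of the simplices:

  0-simplices (10): [0], [1], [2], [3], [4], [5], [6], [7], [8], [9]
  1-simplices (30): (30 of them)
  2-simplices (20): (20 of them)

giving chain groups C_0 ≅ Z^10, C_1 ≅ Z^30, C_2 ≅ Z^20.

Boundary ∂_1: C_1 → C_0 sends each edge [p,q] (with p < q) to q − p.
The resulting 10×30 matrix has rank 9, and its Smith normal form has invariant factors (1,1,1,1,1,1,1,1,1).

The boundary map ∂_2: C_2 → C_1 acts by ∂[p,q,r] = [q,r] − [p,r] + [p,q]. For instance
  ∂[4,5,6] = [5,6] − [4,6] + [4,5],
  ∂[0,4,7] = [4,7] − [0,7] + [0,4].
As a 30×20 matrix over Z this has rank 20, with invariant factors (1,1,1,1,1,1,1,1,1,1,1,1,1,1,1,1,1,1,1,2).

From H_k ≅ ker(∂_k) / im(∂_{k+1}) we obtain:

  H_1: rank ker ∂_1 − rank ∂_2 = (30 − 9) − 20 = 1, and ∂_2 has invariant factor 2 > 1, so H_1 ≅ Z ⊕ Z/2Z.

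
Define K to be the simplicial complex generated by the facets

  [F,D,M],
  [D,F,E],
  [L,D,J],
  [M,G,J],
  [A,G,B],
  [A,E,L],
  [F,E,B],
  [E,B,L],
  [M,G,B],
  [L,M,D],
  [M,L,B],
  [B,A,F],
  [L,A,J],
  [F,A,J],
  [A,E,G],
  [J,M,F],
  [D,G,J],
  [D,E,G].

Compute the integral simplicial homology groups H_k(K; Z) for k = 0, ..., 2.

H_0 ≅ Z,  H_1 ≅ Z ⊕ Z_2,  H_2 = 0.

Take the total order A < B < D < E < F < G < J < L < M on the vertex set. Then K (dimension 2) consists of the simplices:

  0-simplices (9): A, B, D, E, F, G, J, L, M
  1-simplices (27): AB, AE, AF, AG, AJ, AL, BE, BF, BG, BL, BM, DE, DF, DG, DJ, DL, DM, EF, EG, EL, FJ, FM, GJ, GM, JL, JM, LM
  2-simplices (18): ABF, ABG, AEG, AEL, AFJ, AJL, BEF, BEL, BGM, BLM, DEF, DEG, DFM, DGJ, DJL, DLM, FJM, GJM

Hence C_0 ≅ Z^9, C_1 ≅ Z^27, C_2 ≅ Z^18.

Boundary ∂_1: C_1 → C_0 maps an edge to its endpoints' difference, ∂[p,q] = q − p. For instance
  ∂AE = E − A.
The resulting 9×27 matrix has rank 8, and its Smith normal form has invariant factors (1,1,1,1,1,1,1,1).

The boundary map ∂_2: C_2 → C_1 acts by ∂[p,q,r] = [q,r] − [p,r] + [p,q]. For instance
  ∂DLM = LM − DM + DL,
  ∂DGJ = GJ − DJ + DG.
This gives a 27×18 integer matrix of rank 18; reducing to Smith normal form yields diagonal entries (1,1,1,1,1,1,1,1,1,1,1,1,1,1,1,1,1,2).

Reading off H_k = ker ∂_k / im ∂_{k+1}:

  H_0: rank C_0 − rank ∂_1 = 9 − 8 = 1, and the invariant factors of ∂_1 are all 1, so H_0 ≅ Z.
  H_1: rank ker ∂_1 − rank ∂_2 = (27 − 8) − 18 = 1, and ∂_2 has invariant factor 2 > 1, so H_1 ≅ Z ⊕ Z_2.
  H_2: rank ker ∂_2 − rank ∂_3 = (18 − 18) − 0 = 0, and there is no ∂_3, so H_2 ≅ 0.

As a check, the Euler characteristic is 9 − 27 + 18 = 0, which agrees with 1 − 1 + 0 = 0.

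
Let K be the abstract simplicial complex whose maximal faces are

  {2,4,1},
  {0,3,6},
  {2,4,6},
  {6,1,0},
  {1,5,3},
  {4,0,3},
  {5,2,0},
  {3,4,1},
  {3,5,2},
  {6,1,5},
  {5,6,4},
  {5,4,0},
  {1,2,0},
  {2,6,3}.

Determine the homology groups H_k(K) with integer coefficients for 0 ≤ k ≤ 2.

Order the vertices as 0 < 1 < 2 < 3 < 4 < 5 < 6. Listing each simplex with vertices in this order, K has dimension 2 with simplices:

  0-simplices (7): [0], [1], [2], [3], [4], [5], [6]
  1-simplices (21): [0,1], [0,2], [0,3], [0,4], [0,5], [0,6], [1,2], [1,3], [1,4], [1,5], [1,6], [2,3], [2,4], [2,5], [2,6], [3,4], [3,5], [3,6], [4,5], [4,6], [5,6]
  2-simplices (14): [0,1,2], [0,1,6], [0,2,5], [0,3,4], [0,3,6], [0,4,5], [1,2,4], [1,3,4], [1,3,5], [1,5,6], [2,3,5], [2,3,6], [2,4,6], [4,5,6]

so the chain groups are C_0 ≅ Z^7, C_1 ≅ Z^21, C_2 ≅ Z^14.

The boundary map ∂_1: C_1 → C_0 sends each edge [p,q] (with p < q) to q − p.
The 7×21 boundary matrix has rank 6 and Smith normal form diag(1,1,1,1,1,1).

Boundary ∂_2: C_2 → C_1 sends each 2-simplex [p,q,r] to [q,r] − [p,r] + [p,q]. For instance
  ∂[0,1,2] = [1,2] − [0,2] + [0,1],
  ∂[0,3,4] = [3,4] − [0,4] + [0,3].
The 21×14 boundary matrix has rank 13 and Smith normal form diag(1,1,1,1,1,1,1,1,1,1,1,1,1).

Now H_k = ker ∂_k / im ∂_{k+1}, so:

  H_0: rank C_0 − rank ∂_1 = 7 − 6 = 1, and the invariant factors of ∂_1 are all 1, so H_0 ≅ Z.
  H_1: rank ker ∂_1 − rank ∂_2 = (21 − 6) − 13 = 2, and the invariant factors of ∂_2 are all 1, so H_1 ≅ Z^2.
  H_2: rank ker ∂_2 − rank ∂_3 = (14 − 13) − 0 = 1, and there is no ∂_3, so H_2 ≅ Z.

As a check, the Euler characteristic is 7 − 21 + 14 = 0, which agrees with 1 − 2 + 1 = 0.
(K is a triangulation of the torus T^2.)

H_0 = Z,  H_1 = Z^2,  H_2 = Z.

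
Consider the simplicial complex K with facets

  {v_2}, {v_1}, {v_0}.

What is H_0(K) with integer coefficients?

We work with the vertex ordering v_0 < v_1 < v_2. The simplices of K, each written with vertices in increasing order, are:

  0-simplices (3): [v_0], [v_1], [v_2]

so the chain groups are C_0 ≅ Z^3.

Now H_k = ker ∂_k / im ∂_{k+1}, so:

  H_0: rank C_0 − rank ∂_1 = 3 − 0 = 3, and there is no ∂_1, so H_0 ≅ Z^3.

H_0 ≅ Z^3.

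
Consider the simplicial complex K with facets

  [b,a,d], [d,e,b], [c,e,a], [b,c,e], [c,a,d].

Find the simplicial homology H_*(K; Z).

H_0 ≅ Z,  H_1 ≅ Z,  H_2 = 0.

Fix the vertex order a < b < c < d < e and write every simplex with vertices in increasing order. Then dim K = 2 and the simplices of K are:

  0-simplices (5): a, b, c, d, e
  1-simplices (10): ab, ac, ad, ae, bc, bd, be, cd, ce, de
  2-simplices (5): abd, acd, ace, bce, bde

so the chain groups are C_0 ≅ Z^5, C_1 ≅ Z^10, C_2 ≅ Z^5.

Boundary ∂_1: C_1 → C_0 maps an edge to its endpoints' difference, ∂[p,q] = q − p. For instance
  ∂bc = c − b.
The resulting 5×10 matrix has rank 4, and its Smith normal form has invariant factors (1,1,1,1).

∂_2: C_2 → C_1 sends each 2-simplex [p,q,r] to [q,r] − [p,r] + [p,q]. For instance
  ∂bde = de − be + bd,
  ∂ace = ce − ae + ac.
The resulting 10×5 matrix has rank 5, and its Smith normal form has invariant factors (1,1,1,1,1).

Now H_k = ker ∂_k / im ∂_{k+1}, so:

  H_0: rank C_0 − rank ∂_1 = 5 − 4 = 1, and the invariant factors of ∂_1 are all 1, so H_0 = Z.
  H_1: rank ker ∂_1 − rank ∂_2 = (10 − 4) − 5 = 1, and the invariant factors of ∂_2 are all 1, so H_1 = Z.
  H_2: rank ker ∂_2 − rank ∂_3 = (5 − 5) − 0 = 0, and there is no ∂_3, so H_2 = 0.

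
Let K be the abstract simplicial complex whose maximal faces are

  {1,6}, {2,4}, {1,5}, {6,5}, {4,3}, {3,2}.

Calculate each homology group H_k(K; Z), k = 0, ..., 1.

H_0 ≅ Z^2,  H_1 ≅ Z^2.

Take the total order 1 < 2 < 3 < 4 < 5 < 6 on the vertex set. Then K (dimension 1) consists of the simplices:

  0-simplices (6): [1], [2], [3], [4], [5], [6]
  1-simplices (6): [1,5], [1,6], [2,3], [2,4], [3,4], [5,6]

giving chain groups C_0 ≅ Z^6, C_1 ≅ Z^6.

∂_1: C_1 → C_0 maps an edge to its endpoints' difference, ∂[p,q] = q − p. For instance
  ∂[3,4] = [4] − [3].
The resulting 6×6 matrix has rank 4, and its Smith normal form has invariant factors (1,1,1,1).

Reading off H_k = ker ∂_k / im ∂_{k+1}:

  H_0: rank C_0 − rank ∂_1 = 6 − 4 = 2, and the invariant factors of ∂_1 are all 1, so H_0 ≅ Z^2.
  H_1: rank ker ∂_1 − rank ∂_2 = (6 − 4) − 0 = 2, and there is no ∂_2, so H_1 ≅ Z^2.

(K is a triangulation of the disjoint union of the circle S^1 and the circle S^1.)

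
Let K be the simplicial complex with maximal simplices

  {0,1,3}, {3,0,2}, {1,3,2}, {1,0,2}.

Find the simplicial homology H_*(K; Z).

Order the vertices as 0 < 1 < 2 < 3. Listing each simplex with vertices in this order, K has dimension 2 with simplices:

  0-simplices (4): [0], [1], [2], [3]
  1-simplices (6): [0,1], [0,2], [0,3], [1,2], [1,3], [2,3]
  2-simplices (4): [0,1,2], [0,1,3], [0,2,3], [1,2,3]

giving chain groups C_0 ≅ Z^4, C_1 ≅ Z^6, C_2 ≅ Z^4.

The boundary map ∂_1: C_1 → C_0 maps an edge to its endpoints' difference, ∂[p,q] = q − p.
This gives a 4×6 integer matrix of rank 3; reducing to Smith normal form yields diagonal entries (1,1,1).

∂_2: C_2 → C_1 maps a triangle to the signed sum of its edges. For instance
  ∂[0,1,2] = [1,2] − [0,2] + [0,1],
  ∂[0,2,3] = [2,3] − [0,3] + [0,2].
As a 6×4 matrix over Z this has rank 3, with invariant factors (1,1,1).

Now H_k = ker ∂_k / im ∂_{k+1}, so:

  H_0: rank C_0 − rank ∂_1 = 4 − 3 = 1, and the invariant factors of ∂_1 are all 1, so H_0 ≅ Z.
  H_1: rank ker ∂_1 − rank ∂_2 = (6 − 3) − 3 = 0, and the invariant factors of ∂_2 are all 1, so H_1 ≅ 0.
  H_2: rank ker ∂_2 − rank ∂_3 = (4 − 3) − 0 = 1, and there is no ∂_3, so H_2 ≅ Z.

H_0 = Z,  H_1 = 0,  H_2 = Z.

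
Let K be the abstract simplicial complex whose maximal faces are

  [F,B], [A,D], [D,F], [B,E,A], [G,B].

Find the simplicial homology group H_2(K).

H_2 = 0.

Fix the vertex order A < B < D < E < F < G and write every simplex with vertices in increasing order. Then dim K = 2 and the simplices of K are:

  0-simplices (6): A, B, D, E, F, G
  1-simplices (7): AB, AD, AE, BE, BF, BG, DF
  2-simplices (1): ABE

so the chain groups are C_0 ≅ Z^6, C_1 ≅ Z^7, C_2 ≅ Z^1.

Boundary ∂_1: C_1 → C_0 maps an edge to its endpoints' difference, ∂[p,q] = q − p.
This gives a 6×7 integer matrix of rank 5; reducing to Smith normal form yields diagonal entries (1,1,1,1,1).

Boundary ∂_2: C_2 → C_1 sends each 2-simplex [p,q,r] to [q,r] − [p,r] + [p,q]. For instance
  ∂ABE = BE − AE + AB.
The 7×1 boundary matrix has rank 1 and Smith normal form diag(1).

Computing H_k = (kernel of ∂_k) / (image of ∂_{k+1}):

  H_2: rank ker ∂_2 − rank ∂_3 = (1 − 1) − 0 = 0, and there is no ∂_3, so H_2 = 0.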